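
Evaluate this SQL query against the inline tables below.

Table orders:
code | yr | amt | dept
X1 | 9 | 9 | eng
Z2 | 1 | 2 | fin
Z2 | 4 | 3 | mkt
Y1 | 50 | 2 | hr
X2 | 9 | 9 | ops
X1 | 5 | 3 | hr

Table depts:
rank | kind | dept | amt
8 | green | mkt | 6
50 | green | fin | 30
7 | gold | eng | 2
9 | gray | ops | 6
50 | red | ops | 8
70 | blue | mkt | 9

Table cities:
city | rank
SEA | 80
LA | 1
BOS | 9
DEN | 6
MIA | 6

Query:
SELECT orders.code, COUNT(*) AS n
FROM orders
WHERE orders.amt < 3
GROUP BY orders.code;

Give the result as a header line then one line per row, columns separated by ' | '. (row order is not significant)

After WHERE (2 rows):
orders.code | orders.yr | orders.amt | orders.dept
Z2 | 1 | 2 | fin
Y1 | 50 | 2 | hr
After GROUP BY (2 rows):
orders.code | n
Z2 | 1
Y1 | 1

== RESULT ==
orders.code | n
Z2 | 1
Y1 | 1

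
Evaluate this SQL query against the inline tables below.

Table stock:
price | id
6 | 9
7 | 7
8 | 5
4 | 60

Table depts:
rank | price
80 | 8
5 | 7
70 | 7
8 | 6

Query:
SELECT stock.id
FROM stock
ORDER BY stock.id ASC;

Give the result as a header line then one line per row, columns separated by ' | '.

== RESULT ==
stock.id
5
7
9
60

Derivation:
After SELECT (4 rows):
stock.id
9
7
5
60
After ORDER BY (4 rows):
stock.id
5
7
9
60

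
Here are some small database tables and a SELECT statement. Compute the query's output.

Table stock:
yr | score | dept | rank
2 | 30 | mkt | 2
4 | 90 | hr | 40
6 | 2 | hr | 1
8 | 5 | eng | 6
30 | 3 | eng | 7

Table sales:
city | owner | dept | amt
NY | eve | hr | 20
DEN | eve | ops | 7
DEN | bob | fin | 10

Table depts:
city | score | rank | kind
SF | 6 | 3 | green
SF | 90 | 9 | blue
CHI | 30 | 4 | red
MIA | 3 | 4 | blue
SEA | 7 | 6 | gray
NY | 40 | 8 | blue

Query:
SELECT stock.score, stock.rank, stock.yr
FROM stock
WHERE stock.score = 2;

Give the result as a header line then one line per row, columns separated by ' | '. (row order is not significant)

After WHERE (1 rows):
stock.yr | stock.score | stock.dept | stock.rank
6 | 2 | hr | 1
After SELECT (1 rows):
stock.score | stock.rank | stock.yr
2 | 1 | 6

== RESULT ==
stock.score | stock.rank | stock.yr
2 | 1 | 6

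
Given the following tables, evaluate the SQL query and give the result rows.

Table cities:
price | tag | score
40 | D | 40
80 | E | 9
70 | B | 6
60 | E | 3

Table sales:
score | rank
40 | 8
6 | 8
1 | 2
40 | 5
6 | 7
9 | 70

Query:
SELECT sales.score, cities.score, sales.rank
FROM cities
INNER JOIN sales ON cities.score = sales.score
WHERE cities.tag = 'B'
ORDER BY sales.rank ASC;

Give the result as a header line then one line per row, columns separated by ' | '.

After JOIN sales (5 rows):
cities.price | cities.tag | cities.score | sales.score | sales.rank
40 | D | 40 | 40 | 8
40 | D | 40 | 40 | 5
80 | E | 9 | 9 | 70
70 | B | 6 | 6 | 8
70 | B | 6 | 6 | 7
After WHERE (2 rows):
cities.price | cities.tag | cities.score | sales.score | sales.rank
70 | B | 6 | 6 | 8
70 | B | 6 | 6 | 7
After SELECT (2 rows):
sales.score | cities.score | sales.rank
6 | 6 | 8
6 | 6 | 7
After ORDER BY (2 rows):
sales.score | cities.score | sales.rank
6 | 6 | 7
6 | 6 | 8

== RESULT ==
sales.score | cities.score | sales.rank
6 | 6 | 7
6 | 6 | 8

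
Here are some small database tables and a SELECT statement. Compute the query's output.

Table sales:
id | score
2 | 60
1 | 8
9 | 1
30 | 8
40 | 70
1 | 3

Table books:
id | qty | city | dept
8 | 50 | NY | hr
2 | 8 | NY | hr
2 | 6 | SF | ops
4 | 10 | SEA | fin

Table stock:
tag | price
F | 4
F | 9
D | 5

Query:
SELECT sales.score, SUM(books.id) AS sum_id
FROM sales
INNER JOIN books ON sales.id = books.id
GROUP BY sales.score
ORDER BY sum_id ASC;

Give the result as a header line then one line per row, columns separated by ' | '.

== RESULT ==
sales.score | sum_id
60 | 4

Derivation:
After JOIN books (2 rows):
sales.id | sales.score | books.id | books.qty | books.city | books.dept
2 | 60 | 2 | 8 | NY | hr
2 | 60 | 2 | 6 | SF | ops
After GROUP BY (1 rows):
sales.score | sum_id
60 | 4
After ORDER BY (1 rows):
sales.score | sum_id
60 | 4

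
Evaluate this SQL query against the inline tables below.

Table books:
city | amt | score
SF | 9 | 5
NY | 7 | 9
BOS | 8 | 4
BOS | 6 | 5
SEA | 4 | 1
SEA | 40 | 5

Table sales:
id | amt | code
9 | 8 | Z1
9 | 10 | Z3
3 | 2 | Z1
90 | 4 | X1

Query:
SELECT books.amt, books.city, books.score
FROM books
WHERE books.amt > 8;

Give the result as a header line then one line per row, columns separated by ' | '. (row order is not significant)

== RESULT ==
books.amt | books.city | books.score
9 | SF | 5
40 | SEA | 5

Derivation:
After WHERE (2 rows):
books.city | books.amt | books.score
SF | 9 | 5
SEA | 40 | 5
After SELECT (2 rows):
books.amt | books.city | books.score
9 | SF | 5
40 | SEA | 5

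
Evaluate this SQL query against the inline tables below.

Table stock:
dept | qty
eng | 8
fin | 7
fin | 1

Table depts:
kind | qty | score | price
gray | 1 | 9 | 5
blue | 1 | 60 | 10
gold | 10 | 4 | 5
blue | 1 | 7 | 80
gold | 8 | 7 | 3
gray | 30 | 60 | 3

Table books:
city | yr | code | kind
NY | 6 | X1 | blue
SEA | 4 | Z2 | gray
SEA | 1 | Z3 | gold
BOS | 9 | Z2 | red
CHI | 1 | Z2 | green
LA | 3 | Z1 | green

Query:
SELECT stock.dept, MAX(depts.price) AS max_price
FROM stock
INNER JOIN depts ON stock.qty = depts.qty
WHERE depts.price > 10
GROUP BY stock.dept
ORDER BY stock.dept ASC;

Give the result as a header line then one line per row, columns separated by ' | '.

After JOIN depts (4 rows):
stock.dept | stock.qty | depts.kind | depts.qty | depts.score | depts.price
eng | 8 | gold | 8 | 7 | 3
fin | 1 | gray | 1 | 9 | 5
fin | 1 | blue | 1 | 60 | 10
fin | 1 | blue | 1 | 7 | 80
After WHERE (1 rows):
stock.dept | stock.qty | depts.kind | depts.qty | depts.score | depts.price
fin | 1 | blue | 1 | 7 | 80
After GROUP BY (1 rows):
stock.dept | max_price
fin | 80
After ORDER BY (1 rows):
stock.dept | max_price
fin | 80

== RESULT ==
stock.dept | max_price
fin | 80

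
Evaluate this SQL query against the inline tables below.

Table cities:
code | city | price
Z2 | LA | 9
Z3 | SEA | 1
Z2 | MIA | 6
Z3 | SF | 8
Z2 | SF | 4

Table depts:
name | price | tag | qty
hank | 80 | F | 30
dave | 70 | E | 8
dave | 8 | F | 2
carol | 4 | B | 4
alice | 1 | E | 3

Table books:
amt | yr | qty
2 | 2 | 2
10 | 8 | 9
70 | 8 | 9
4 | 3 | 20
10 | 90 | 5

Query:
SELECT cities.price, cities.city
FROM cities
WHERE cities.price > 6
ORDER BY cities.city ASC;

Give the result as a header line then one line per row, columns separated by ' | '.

After WHERE (2 rows):
cities.code | cities.city | cities.price
Z2 | LA | 9
Z3 | SF | 8
After SELECT (2 rows):
cities.price | cities.city
9 | LA
8 | SF
After ORDER BY (2 rows):
cities.price | cities.city
9 | LA
8 | SF

== RESULT ==
cities.price | cities.city
9 | LA
8 | SF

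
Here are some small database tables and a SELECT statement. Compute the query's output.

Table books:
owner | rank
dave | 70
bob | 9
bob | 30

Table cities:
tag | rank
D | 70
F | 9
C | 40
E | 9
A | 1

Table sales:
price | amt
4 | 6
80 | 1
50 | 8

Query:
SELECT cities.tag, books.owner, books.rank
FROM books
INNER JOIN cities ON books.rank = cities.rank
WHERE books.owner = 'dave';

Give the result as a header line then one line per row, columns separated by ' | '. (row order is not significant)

== RESULT ==
cities.tag | books.owner | books.rank
D | dave | 70

Derivation:
After JOIN cities (3 rows):
books.owner | books.rank | cities.tag | cities.rank
dave | 70 | D | 70
bob | 9 | F | 9
bob | 9 | E | 9
After WHERE (1 rows):
books.owner | books.rank | cities.tag | cities.rank
dave | 70 | D | 70
After SELECT (1 rows):
cities.tag | books.owner | books.rank
D | dave | 70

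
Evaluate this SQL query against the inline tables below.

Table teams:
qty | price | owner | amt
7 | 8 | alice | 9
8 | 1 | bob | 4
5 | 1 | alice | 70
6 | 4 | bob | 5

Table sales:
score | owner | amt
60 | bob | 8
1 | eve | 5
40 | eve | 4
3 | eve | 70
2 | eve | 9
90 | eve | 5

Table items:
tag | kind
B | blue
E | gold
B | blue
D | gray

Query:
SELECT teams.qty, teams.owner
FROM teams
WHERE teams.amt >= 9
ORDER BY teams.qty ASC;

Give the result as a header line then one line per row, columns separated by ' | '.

After WHERE (2 rows):
teams.qty | teams.price | teams.owner | teams.amt
7 | 8 | alice | 9
5 | 1 | alice | 70
After SELECT (2 rows):
teams.qty | teams.owner
7 | alice
5 | alice
After ORDER BY (2 rows):
teams.qty | teams.owner
5 | alice
7 | alice

== RESULT ==
teams.qty | teams.owner
5 | alice
7 | alice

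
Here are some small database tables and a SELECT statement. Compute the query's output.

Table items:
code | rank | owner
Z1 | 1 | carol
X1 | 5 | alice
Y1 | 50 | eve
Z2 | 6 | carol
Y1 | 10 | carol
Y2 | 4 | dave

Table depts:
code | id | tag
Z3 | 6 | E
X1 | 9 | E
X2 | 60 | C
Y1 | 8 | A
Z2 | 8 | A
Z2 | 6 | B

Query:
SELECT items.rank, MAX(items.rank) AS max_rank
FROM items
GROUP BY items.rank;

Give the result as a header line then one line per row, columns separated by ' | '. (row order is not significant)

== RESULT ==
items.rank | max_rank
1 | 1
5 | 5
50 | 50
6 | 6
10 | 10
4 | 4

Derivation:
After GROUP BY (6 rows):
items.rank | max_rank
1 | 1
5 | 5
50 | 50
6 | 6
10 | 10
4 | 4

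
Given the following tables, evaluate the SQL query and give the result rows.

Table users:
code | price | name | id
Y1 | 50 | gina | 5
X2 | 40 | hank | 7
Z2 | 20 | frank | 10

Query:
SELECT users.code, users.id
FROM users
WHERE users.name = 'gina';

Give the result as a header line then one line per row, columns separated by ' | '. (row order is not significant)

After WHERE (1 rows):
users.code | users.price | users.name | users.id
Y1 | 50 | gina | 5
After SELECT (1 rows):
users.code | users.id
Y1 | 5

== RESULT ==
users.code | users.id
Y1 | 5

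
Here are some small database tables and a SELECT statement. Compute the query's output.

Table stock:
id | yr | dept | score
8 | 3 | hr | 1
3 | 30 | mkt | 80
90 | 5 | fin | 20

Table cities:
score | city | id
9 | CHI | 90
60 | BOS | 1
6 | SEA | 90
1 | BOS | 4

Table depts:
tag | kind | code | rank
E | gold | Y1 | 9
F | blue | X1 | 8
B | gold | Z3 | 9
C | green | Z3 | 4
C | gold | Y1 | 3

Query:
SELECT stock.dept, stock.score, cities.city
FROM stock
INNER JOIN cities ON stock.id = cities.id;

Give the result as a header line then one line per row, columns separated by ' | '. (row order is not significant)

== RESULT ==
stock.dept | stock.score | cities.city
fin | 20 | CHI
fin | 20 | SEA

Derivation:
After JOIN cities (2 rows):
stock.id | stock.yr | stock.dept | stock.score | cities.score | cities.city | cities.id
90 | 5 | fin | 20 | 9 | CHI | 90
90 | 5 | fin | 20 | 6 | SEA | 90
After SELECT (2 rows):
stock.dept | stock.score | cities.city
fin | 20 | CHI
fin | 20 | SEA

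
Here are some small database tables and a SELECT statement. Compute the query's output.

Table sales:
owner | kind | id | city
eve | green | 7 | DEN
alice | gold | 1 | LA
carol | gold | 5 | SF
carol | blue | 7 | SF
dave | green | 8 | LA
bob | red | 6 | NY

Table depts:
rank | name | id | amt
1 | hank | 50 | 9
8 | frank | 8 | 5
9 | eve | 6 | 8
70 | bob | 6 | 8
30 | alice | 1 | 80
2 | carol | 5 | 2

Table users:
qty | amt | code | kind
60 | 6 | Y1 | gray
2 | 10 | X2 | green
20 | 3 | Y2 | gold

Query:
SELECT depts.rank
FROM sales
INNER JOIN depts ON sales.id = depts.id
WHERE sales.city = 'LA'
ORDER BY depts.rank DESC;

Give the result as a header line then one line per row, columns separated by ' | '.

After JOIN depts (5 rows):
sales.owner | sales.kind | sales.id | sales.city | depts.rank | depts.name | depts.id | depts.amt
alice | gold | 1 | LA | 30 | alice | 1 | 80
carol | gold | 5 | SF | 2 | carol | 5 | 2
dave | green | 8 | LA | 8 | frank | 8 | 5
bob | red | 6 | NY | 9 | eve | 6 | 8
bob | red | 6 | NY | 70 | bob | 6 | 8
After WHERE (2 rows):
sales.owner | sales.kind | sales.id | sales.city | depts.rank | depts.name | depts.id | depts.amt
alice | gold | 1 | LA | 30 | alice | 1 | 80
dave | green | 8 | LA | 8 | frank | 8 | 5
After SELECT (2 rows):
depts.rank
30
8
After ORDER BY (2 rows):
depts.rank
30
8

== RESULT ==
depts.rank
30
8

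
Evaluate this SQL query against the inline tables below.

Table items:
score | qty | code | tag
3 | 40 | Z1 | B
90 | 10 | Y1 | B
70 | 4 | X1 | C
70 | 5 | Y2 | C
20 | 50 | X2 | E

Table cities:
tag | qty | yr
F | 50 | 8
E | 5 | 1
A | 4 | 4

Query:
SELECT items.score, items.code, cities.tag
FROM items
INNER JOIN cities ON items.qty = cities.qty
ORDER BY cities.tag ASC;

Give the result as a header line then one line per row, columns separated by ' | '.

After JOIN cities (3 rows):
items.score | items.qty | items.code | items.tag | cities.tag | cities.qty | cities.yr
70 | 4 | X1 | C | A | 4 | 4
70 | 5 | Y2 | C | E | 5 | 1
20 | 50 | X2 | E | F | 50 | 8
After SELECT (3 rows):
items.score | items.code | cities.tag
70 | X1 | A
70 | Y2 | E
20 | X2 | F
After ORDER BY (3 rows):
items.score | items.code | cities.tag
70 | X1 | A
70 | Y2 | E
20 | X2 | F

== RESULT ==
items.score | items.code | cities.tag
70 | X1 | A
70 | Y2 | E
20 | X2 | F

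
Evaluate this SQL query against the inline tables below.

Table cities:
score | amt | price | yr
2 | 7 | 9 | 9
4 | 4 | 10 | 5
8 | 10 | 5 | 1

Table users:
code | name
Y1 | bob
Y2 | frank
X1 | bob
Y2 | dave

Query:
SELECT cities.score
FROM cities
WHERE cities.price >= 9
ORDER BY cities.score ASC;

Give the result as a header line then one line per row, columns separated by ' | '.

== RESULT ==
cities.score
2
4

Derivation:
After WHERE (2 rows):
cities.score | cities.amt | cities.price | cities.yr
2 | 7 | 9 | 9
4 | 4 | 10 | 5
After SELECT (2 rows):
cities.score
2
4
After ORDER BY (2 rows):
cities.score
2
4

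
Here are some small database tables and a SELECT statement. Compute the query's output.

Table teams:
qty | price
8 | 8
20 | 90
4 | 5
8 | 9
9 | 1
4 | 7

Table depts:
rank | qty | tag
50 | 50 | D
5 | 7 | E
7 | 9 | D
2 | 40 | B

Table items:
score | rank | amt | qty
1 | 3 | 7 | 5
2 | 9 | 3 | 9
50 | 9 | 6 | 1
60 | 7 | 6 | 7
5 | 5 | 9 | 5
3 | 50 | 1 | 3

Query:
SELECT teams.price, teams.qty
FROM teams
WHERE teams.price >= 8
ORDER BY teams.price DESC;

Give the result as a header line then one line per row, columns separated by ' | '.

After WHERE (3 rows):
teams.qty | teams.price
8 | 8
20 | 90
8 | 9
After SELECT (3 rows):
teams.price | teams.qty
8 | 8
90 | 20
9 | 8
After ORDER BY (3 rows):
teams.price | teams.qty
90 | 20
9 | 8
8 | 8

== RESULT ==
teams.price | teams.qty
90 | 20
9 | 8
8 | 8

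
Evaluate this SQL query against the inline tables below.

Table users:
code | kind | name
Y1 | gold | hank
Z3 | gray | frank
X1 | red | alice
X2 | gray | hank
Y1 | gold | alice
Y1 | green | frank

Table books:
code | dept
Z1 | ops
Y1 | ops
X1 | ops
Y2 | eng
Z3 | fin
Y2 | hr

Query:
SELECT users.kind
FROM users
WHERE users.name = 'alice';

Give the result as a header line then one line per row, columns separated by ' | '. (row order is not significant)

After WHERE (2 rows):
users.code | users.kind | users.name
X1 | red | alice
Y1 | gold | alice
After SELECT (2 rows):
users.kind
red
gold

== RESULT ==
users.kind
red
gold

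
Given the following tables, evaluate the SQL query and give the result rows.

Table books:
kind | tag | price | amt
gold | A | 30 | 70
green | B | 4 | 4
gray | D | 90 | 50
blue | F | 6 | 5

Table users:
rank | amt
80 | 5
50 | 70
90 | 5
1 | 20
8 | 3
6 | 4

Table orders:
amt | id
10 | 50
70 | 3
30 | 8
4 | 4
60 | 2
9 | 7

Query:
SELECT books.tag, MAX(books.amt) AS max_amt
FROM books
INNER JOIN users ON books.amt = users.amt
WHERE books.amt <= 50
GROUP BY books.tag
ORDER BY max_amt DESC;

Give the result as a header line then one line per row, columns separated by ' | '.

== RESULT ==
books.tag | max_amt
F | 5
B | 4

Derivation:
After JOIN users (4 rows):
books.kind | books.tag | books.price | books.amt | users.rank | users.amt
gold | A | 30 | 70 | 50 | 70
green | B | 4 | 4 | 6 | 4
blue | F | 6 | 5 | 80 | 5
blue | F | 6 | 5 | 90 | 5
After WHERE (3 rows):
books.kind | books.tag | books.price | books.amt | users.rank | users.amt
green | B | 4 | 4 | 6 | 4
blue | F | 6 | 5 | 80 | 5
blue | F | 6 | 5 | 90 | 5
After GROUP BY (2 rows):
books.tag | max_amt
B | 4
F | 5
After ORDER BY (2 rows):
books.tag | max_amt
F | 5
B | 4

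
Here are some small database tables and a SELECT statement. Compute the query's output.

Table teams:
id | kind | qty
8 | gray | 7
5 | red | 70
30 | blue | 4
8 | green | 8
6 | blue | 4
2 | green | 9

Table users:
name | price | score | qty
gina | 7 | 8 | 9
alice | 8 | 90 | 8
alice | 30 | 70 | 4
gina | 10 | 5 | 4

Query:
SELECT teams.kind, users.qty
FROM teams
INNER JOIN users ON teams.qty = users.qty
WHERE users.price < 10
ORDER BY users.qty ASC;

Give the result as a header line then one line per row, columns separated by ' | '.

After JOIN users (6 rows):
teams.id | teams.kind | teams.qty | users.name | users.price | users.score | users.qty
30 | blue | 4 | alice | 30 | 70 | 4
30 | blue | 4 | gina | 10 | 5 | 4
8 | green | 8 | alice | 8 | 90 | 8
6 | blue | 4 | alice | 30 | 70 | 4
6 | blue | 4 | gina | 10 | 5 | 4
2 | green | 9 | gina | 7 | 8 | 9
After WHERE (2 rows):
teams.id | teams.kind | teams.qty | users.name | users.price | users.score | users.qty
8 | green | 8 | alice | 8 | 90 | 8
2 | green | 9 | gina | 7 | 8 | 9
After SELECT (2 rows):
teams.kind | users.qty
green | 8
green | 9
After ORDER BY (2 rows):
teams.kind | users.qty
green | 8
green | 9

== RESULT ==
teams.kind | users.qty
green | 8
green | 9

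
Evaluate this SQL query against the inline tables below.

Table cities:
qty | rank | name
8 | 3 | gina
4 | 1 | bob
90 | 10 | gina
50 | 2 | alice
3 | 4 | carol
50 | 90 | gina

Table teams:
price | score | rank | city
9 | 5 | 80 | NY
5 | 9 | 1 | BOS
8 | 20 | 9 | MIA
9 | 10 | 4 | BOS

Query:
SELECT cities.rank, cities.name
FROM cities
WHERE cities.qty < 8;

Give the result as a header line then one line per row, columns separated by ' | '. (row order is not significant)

== RESULT ==
cities.rank | cities.name
1 | bob
4 | carol

Derivation:
After WHERE (2 rows):
cities.qty | cities.rank | cities.name
4 | 1 | bob
3 | 4 | carol
After SELECT (2 rows):
cities.rank | cities.name
1 | bob
4 | carol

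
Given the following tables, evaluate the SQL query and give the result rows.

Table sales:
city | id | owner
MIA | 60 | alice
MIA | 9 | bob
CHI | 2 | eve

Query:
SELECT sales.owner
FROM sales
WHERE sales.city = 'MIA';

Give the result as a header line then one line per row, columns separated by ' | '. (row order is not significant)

After WHERE (2 rows):
sales.city | sales.id | sales.owner
MIA | 60 | alice
MIA | 9 | bob
After SELECT (2 rows):
sales.owner
alice
bob

== RESULT ==
sales.owner
alice
bob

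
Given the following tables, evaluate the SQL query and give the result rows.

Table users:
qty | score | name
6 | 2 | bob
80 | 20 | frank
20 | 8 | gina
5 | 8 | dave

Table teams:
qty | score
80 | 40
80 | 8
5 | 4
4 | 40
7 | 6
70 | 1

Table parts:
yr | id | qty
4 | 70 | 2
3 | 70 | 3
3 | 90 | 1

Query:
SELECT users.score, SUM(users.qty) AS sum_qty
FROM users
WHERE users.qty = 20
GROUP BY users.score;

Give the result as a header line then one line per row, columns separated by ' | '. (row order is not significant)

After WHERE (1 rows):
users.qty | users.score | users.name
20 | 8 | gina
After GROUP BY (1 rows):
users.score | sum_qty
8 | 20

== RESULT ==
users.score | sum_qty
8 | 20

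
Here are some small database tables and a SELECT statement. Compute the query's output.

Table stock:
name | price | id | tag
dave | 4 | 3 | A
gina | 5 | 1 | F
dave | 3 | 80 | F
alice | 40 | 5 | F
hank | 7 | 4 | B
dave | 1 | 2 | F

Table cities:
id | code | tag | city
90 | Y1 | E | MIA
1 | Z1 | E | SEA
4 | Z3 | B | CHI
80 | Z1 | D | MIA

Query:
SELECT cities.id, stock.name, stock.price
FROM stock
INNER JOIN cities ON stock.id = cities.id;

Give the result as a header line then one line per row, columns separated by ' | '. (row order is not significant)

== RESULT ==
cities.id | stock.name | stock.price
1 | gina | 5
80 | dave | 3
4 | hank | 7

Derivation:
After JOIN cities (3 rows):
stock.name | stock.price | stock.id | stock.tag | cities.id | cities.code | cities.tag | cities.city
gina | 5 | 1 | F | 1 | Z1 | E | SEA
dave | 3 | 80 | F | 80 | Z1 | D | MIA
hank | 7 | 4 | B | 4 | Z3 | B | CHI
After SELECT (3 rows):
cities.id | stock.name | stock.price
1 | gina | 5
80 | dave | 3
4 | hank | 7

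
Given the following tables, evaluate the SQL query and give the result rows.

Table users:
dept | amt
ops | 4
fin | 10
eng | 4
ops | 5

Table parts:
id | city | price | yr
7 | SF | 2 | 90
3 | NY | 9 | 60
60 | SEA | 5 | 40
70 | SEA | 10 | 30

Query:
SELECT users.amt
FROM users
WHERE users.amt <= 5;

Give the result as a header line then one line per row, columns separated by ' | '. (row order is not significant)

After WHERE (3 rows):
users.dept | users.amt
ops | 4
eng | 4
ops | 5
After SELECT (3 rows):
users.amt
4
4
5

== RESULT ==
users.amt
4
4
5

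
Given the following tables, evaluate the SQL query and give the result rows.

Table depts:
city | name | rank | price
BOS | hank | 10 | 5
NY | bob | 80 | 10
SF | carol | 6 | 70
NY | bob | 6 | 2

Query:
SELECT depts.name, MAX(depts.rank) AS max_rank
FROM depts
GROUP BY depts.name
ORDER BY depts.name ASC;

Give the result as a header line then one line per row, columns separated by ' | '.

== RESULT ==
depts.name | max_rank
bob | 80
carol | 6
hank | 10

Derivation:
After GROUP BY (3 rows):
depts.name | max_rank
hank | 10
bob | 80
carol | 6
After ORDER BY (3 rows):
depts.name | max_rank
bob | 80
carol | 6
hank | 10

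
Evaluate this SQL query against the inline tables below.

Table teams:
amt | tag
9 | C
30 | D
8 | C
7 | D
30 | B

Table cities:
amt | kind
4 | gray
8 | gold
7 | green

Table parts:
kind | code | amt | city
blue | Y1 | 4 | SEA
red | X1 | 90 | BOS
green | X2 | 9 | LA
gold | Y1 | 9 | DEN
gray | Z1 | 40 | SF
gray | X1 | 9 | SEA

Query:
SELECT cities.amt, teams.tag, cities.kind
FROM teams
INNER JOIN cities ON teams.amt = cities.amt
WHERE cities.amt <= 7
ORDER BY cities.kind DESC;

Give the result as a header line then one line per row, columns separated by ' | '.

== RESULT ==
cities.amt | teams.tag | cities.kind
7 | D | green

Derivation:
After JOIN cities (2 rows):
teams.amt | teams.tag | cities.amt | cities.kind
8 | C | 8 | gold
7 | D | 7 | green
After WHERE (1 rows):
teams.amt | teams.tag | cities.amt | cities.kind
7 | D | 7 | green
After SELECT (1 rows):
cities.amt | teams.tag | cities.kind
7 | D | green
After ORDER BY (1 rows):
cities.amt | teams.tag | cities.kind
7 | D | green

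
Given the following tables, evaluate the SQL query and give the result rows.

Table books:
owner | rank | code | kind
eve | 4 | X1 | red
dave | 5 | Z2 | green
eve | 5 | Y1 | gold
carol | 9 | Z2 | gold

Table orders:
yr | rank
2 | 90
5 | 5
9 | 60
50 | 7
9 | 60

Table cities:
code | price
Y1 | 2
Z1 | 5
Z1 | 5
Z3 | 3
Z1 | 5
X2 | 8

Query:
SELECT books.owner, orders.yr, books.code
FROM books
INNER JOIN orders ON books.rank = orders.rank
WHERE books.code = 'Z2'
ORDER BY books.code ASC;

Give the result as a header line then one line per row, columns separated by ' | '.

== RESULT ==
books.owner | orders.yr | books.code
dave | 5 | Z2

Derivation:
After JOIN orders (2 rows):
books.owner | books.rank | books.code | books.kind | orders.yr | orders.rank
dave | 5 | Z2 | green | 5 | 5
eve | 5 | Y1 | gold | 5 | 5
After WHERE (1 rows):
books.owner | books.rank | books.code | books.kind | orders.yr | orders.rank
dave | 5 | Z2 | green | 5 | 5
After SELECT (1 rows):
books.owner | orders.yr | books.code
dave | 5 | Z2
After ORDER BY (1 rows):
books.owner | orders.yr | books.code
dave | 5 | Z2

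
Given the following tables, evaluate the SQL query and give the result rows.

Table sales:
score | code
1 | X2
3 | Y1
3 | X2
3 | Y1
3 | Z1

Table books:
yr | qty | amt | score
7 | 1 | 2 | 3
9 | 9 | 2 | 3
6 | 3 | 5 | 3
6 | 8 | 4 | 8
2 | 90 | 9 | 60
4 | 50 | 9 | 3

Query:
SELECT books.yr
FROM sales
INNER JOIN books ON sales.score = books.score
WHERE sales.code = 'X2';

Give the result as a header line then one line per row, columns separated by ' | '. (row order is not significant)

== RESULT ==
books.yr
7
9
6
4

Derivation:
After JOIN books (16 rows):
sales.score | sales.code | books.yr | books.qty | books.amt | books.score
3 | Y1 | 7 | 1 | 2 | 3
3 | Y1 | 9 | 9 | 2 | 3
3 | Y1 | 6 | 3 | 5 | 3
3 | Y1 | 4 | 50 | 9 | 3
3 | X2 | 7 | 1 | 2 | 3
3 | X2 | 9 | 9 | 2 | 3
3 | X2 | 6 | 3 | 5 | 3
3 | X2 | 4 | 50 | 9 | 3
3 | Y1 | 7 | 1 | 2 | 3
3 | Y1 | 9 | 9 | 2 | 3
3 | Y1 | 6 | 3 | 5 | 3
3 | Y1 | 4 | 50 | 9 | 3
3 | Z1 | 7 | 1 | 2 | 3
3 | Z1 | 9 | 9 | 2 | 3
3 | Z1 | 6 | 3 | 5 | 3
3 | Z1 | 4 | 50 | 9 | 3
After WHERE (4 rows):
sales.score | sales.code | books.yr | books.qty | books.amt | books.score
3 | X2 | 7 | 1 | 2 | 3
3 | X2 | 9 | 9 | 2 | 3
3 | X2 | 6 | 3 | 5 | 3
3 | X2 | 4 | 50 | 9 | 3
After SELECT (4 rows):
books.yr
7
9
6
4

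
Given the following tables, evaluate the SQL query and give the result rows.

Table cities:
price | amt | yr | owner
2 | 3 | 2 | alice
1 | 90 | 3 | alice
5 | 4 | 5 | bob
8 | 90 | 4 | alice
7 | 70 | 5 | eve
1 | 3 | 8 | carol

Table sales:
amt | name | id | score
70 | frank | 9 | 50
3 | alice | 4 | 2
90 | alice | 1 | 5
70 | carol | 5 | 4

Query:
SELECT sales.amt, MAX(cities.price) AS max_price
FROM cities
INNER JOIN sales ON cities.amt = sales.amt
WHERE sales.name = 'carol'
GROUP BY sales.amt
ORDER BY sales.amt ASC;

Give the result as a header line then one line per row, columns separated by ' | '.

== RESULT ==
sales.amt | max_price
70 | 7

Derivation:
After JOIN sales (6 rows):
cities.price | cities.amt | cities.yr | cities.owner | sales.amt | sales.name | sales.id | sales.score
2 | 3 | 2 | alice | 3 | alice | 4 | 2
1 | 90 | 3 | alice | 90 | alice | 1 | 5
8 | 90 | 4 | alice | 90 | alice | 1 | 5
7 | 70 | 5 | eve | 70 | frank | 9 | 50
7 | 70 | 5 | eve | 70 | carol | 5 | 4
1 | 3 | 8 | carol | 3 | alice | 4 | 2
After WHERE (1 rows):
cities.price | cities.amt | cities.yr | cities.owner | sales.amt | sales.name | sales.id | sales.score
7 | 70 | 5 | eve | 70 | carol | 5 | 4
After GROUP BY (1 rows):
sales.amt | max_price
70 | 7
After ORDER BY (1 rows):
sales.amt | max_price
70 | 7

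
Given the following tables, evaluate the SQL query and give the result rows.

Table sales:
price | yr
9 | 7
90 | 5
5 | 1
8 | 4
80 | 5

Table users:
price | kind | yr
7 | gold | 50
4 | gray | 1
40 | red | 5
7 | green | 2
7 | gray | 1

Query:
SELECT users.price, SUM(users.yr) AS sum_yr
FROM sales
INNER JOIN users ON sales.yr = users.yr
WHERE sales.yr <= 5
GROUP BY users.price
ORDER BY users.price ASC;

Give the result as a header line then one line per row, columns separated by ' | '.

== RESULT ==
users.price | sum_yr
4 | 1
7 | 1
40 | 10

Derivation:
After JOIN users (4 rows):
sales.price | sales.yr | users.price | users.kind | users.yr
90 | 5 | 40 | red | 5
5 | 1 | 4 | gray | 1
5 | 1 | 7 | gray | 1
80 | 5 | 40 | red | 5
After WHERE (4 rows):
sales.price | sales.yr | users.price | users.kind | users.yr
90 | 5 | 40 | red | 5
5 | 1 | 4 | gray | 1
5 | 1 | 7 | gray | 1
80 | 5 | 40 | red | 5
After GROUP BY (3 rows):
users.price | sum_yr
40 | 10
4 | 1
7 | 1
After ORDER BY (3 rows):
users.price | sum_yr
4 | 1
7 | 1
40 | 10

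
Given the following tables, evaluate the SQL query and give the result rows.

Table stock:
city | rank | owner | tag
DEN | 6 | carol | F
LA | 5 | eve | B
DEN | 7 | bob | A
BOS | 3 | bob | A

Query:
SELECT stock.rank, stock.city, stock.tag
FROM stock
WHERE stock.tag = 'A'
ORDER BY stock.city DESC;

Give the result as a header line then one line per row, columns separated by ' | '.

== RESULT ==
stock.rank | stock.city | stock.tag
7 | DEN | A
3 | BOS | A

Derivation:
After WHERE (2 rows):
stock.city | stock.rank | stock.owner | stock.tag
DEN | 7 | bob | A
BOS | 3 | bob | A
After SELECT (2 rows):
stock.rank | stock.city | stock.tag
7 | DEN | A
3 | BOS | A
After ORDER BY (2 rows):
stock.rank | stock.city | stock.tag
7 | DEN | A
3 | BOS | A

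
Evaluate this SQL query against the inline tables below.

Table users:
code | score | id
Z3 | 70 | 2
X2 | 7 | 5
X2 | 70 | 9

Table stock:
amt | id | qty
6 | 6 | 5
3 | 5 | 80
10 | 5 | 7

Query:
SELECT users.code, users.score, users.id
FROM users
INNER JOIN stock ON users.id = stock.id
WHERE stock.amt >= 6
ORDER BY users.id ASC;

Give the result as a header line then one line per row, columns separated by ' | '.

After JOIN stock (2 rows):
users.code | users.score | users.id | stock.amt | stock.id | stock.qty
X2 | 7 | 5 | 3 | 5 | 80
X2 | 7 | 5 | 10 | 5 | 7
After WHERE (1 rows):
users.code | users.score | users.id | stock.amt | stock.id | stock.qty
X2 | 7 | 5 | 10 | 5 | 7
After SELECT (1 rows):
users.code | users.score | users.id
X2 | 7 | 5
After ORDER BY (1 rows):
users.code | users.score | users.id
X2 | 7 | 5

== RESULT ==
users.code | users.score | users.id
X2 | 7 | 5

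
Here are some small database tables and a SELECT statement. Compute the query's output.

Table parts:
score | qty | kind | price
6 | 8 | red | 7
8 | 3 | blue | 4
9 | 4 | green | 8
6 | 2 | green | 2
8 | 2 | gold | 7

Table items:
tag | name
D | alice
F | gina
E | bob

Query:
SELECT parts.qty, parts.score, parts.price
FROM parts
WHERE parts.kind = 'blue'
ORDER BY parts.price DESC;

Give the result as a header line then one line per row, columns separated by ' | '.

== RESULT ==
parts.qty | parts.score | parts.price
3 | 8 | 4

Derivation:
After WHERE (1 rows):
parts.score | parts.qty | parts.kind | parts.price
8 | 3 | blue | 4
After SELECT (1 rows):
parts.qty | parts.score | parts.price
3 | 8 | 4
After ORDER BY (1 rows):
parts.qty | parts.score | parts.price
3 | 8 | 4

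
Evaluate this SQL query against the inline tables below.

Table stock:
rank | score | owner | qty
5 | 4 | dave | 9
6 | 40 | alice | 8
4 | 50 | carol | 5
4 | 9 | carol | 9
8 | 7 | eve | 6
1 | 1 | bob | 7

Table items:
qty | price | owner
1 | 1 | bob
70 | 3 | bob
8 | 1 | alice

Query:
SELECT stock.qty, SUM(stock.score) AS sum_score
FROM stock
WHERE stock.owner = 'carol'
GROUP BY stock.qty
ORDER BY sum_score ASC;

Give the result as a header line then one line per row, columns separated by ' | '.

== RESULT ==
stock.qty | sum_score
9 | 9
5 | 50

Derivation:
After WHERE (2 rows):
stock.rank | stock.score | stock.owner | stock.qty
4 | 50 | carol | 5
4 | 9 | carol | 9
After GROUP BY (2 rows):
stock.qty | sum_score
5 | 50
9 | 9
After ORDER BY (2 rows):
stock.qty | sum_score
9 | 9
5 | 50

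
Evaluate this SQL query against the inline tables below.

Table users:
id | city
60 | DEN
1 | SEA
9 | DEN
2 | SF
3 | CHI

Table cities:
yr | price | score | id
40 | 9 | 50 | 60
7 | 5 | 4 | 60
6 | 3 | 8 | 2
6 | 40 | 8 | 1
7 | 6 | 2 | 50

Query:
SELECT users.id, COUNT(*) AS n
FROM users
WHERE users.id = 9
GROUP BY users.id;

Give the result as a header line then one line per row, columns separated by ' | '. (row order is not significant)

== RESULT ==
users.id | n
9 | 1

Derivation:
After WHERE (1 rows):
users.id | users.city
9 | DEN
After GROUP BY (1 rows):
users.id | n
9 | 1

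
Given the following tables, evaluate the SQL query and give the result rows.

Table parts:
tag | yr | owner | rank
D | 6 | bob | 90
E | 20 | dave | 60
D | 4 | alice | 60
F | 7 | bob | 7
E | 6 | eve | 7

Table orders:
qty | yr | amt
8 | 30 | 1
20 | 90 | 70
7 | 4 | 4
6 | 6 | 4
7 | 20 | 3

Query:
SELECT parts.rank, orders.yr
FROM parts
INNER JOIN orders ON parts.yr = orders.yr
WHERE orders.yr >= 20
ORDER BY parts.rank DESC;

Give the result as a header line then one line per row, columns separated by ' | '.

== RESULT ==
parts.rank | orders.yr
60 | 20

Derivation:
After JOIN orders (4 rows):
parts.tag | parts.yr | parts.owner | parts.rank | orders.qty | orders.yr | orders.amt
D | 6 | bob | 90 | 6 | 6 | 4
E | 20 | dave | 60 | 7 | 20 | 3
D | 4 | alice | 60 | 7 | 4 | 4
E | 6 | eve | 7 | 6 | 6 | 4
After WHERE (1 rows):
parts.tag | parts.yr | parts.owner | parts.rank | orders.qty | orders.yr | orders.amt
E | 20 | dave | 60 | 7 | 20 | 3
After SELECT (1 rows):
parts.rank | orders.yr
60 | 20
After ORDER BY (1 rows):
parts.rank | orders.yr
60 | 20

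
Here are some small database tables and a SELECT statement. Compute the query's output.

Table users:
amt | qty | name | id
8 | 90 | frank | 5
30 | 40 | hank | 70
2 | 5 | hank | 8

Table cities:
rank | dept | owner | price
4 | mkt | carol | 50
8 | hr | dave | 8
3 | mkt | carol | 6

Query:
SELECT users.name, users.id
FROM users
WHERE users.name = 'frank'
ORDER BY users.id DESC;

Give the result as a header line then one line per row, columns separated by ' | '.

== RESULT ==
users.name | users.id
frank | 5

Derivation:
After WHERE (1 rows):
users.amt | users.qty | users.name | users.id
8 | 90 | frank | 5
After SELECT (1 rows):
users.name | users.id
frank | 5
After ORDER BY (1 rows):
users.name | users.id
frank | 5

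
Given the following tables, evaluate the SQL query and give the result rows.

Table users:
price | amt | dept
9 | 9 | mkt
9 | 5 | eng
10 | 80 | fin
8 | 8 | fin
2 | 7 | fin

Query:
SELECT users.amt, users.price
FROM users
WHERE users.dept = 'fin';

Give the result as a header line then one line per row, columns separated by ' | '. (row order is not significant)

== RESULT ==
users.amt | users.price
80 | 10
8 | 8
7 | 2

Derivation:
After WHERE (3 rows):
users.price | users.amt | users.dept
10 | 80 | fin
8 | 8 | fin
2 | 7 | fin
After SELECT (3 rows):
users.amt | users.price
80 | 10
8 | 8
7 | 2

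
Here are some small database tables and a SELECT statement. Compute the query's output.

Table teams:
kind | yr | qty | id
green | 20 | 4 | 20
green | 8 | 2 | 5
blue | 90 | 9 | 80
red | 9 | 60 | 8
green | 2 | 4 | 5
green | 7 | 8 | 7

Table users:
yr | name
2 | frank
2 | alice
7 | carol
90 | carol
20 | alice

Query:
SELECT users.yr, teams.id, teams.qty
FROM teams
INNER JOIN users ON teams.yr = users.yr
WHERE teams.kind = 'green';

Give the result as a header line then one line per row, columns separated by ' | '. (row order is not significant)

After JOIN users (5 rows):
teams.kind | teams.yr | teams.qty | teams.id | users.yr | users.name
green | 20 | 4 | 20 | 20 | alice
blue | 90 | 9 | 80 | 90 | carol
green | 2 | 4 | 5 | 2 | frank
green | 2 | 4 | 5 | 2 | alice
green | 7 | 8 | 7 | 7 | carol
After WHERE (4 rows):
teams.kind | teams.yr | teams.qty | teams.id | users.yr | users.name
green | 20 | 4 | 20 | 20 | alice
green | 2 | 4 | 5 | 2 | frank
green | 2 | 4 | 5 | 2 | alice
green | 7 | 8 | 7 | 7 | carol
After SELECT (4 rows):
users.yr | teams.id | teams.qty
20 | 20 | 4
2 | 5 | 4
2 | 5 | 4
7 | 7 | 8

== RESULT ==
users.yr | teams.id | teams.qty
20 | 20 | 4
2 | 5 | 4
2 | 5 | 4
7 | 7 | 8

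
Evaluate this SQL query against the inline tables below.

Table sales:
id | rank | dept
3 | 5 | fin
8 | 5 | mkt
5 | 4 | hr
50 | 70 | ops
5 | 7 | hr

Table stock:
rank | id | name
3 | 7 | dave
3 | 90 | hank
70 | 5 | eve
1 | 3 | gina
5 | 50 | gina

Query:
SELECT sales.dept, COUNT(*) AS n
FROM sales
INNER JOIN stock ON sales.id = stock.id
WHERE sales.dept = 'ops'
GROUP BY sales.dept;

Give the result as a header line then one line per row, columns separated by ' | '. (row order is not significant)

== RESULT ==
sales.dept | n
ops | 1

Derivation:
After JOIN stock (4 rows):
sales.id | sales.rank | sales.dept | stock.rank | stock.id | stock.name
3 | 5 | fin | 1 | 3 | gina
5 | 4 | hr | 70 | 5 | eve
50 | 70 | ops | 5 | 50 | gina
5 | 7 | hr | 70 | 5 | eve
After WHERE (1 rows):
sales.id | sales.rank | sales.dept | stock.rank | stock.id | stock.name
50 | 70 | ops | 5 | 50 | gina
After GROUP BY (1 rows):
sales.dept | n
ops | 1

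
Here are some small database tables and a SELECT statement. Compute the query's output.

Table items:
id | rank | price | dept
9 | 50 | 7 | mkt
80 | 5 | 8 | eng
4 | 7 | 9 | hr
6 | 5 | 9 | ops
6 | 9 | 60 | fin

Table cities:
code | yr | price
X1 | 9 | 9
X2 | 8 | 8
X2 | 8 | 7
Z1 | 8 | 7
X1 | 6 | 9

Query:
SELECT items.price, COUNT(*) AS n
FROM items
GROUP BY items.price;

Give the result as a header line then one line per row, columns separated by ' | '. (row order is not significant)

== RESULT ==
items.price | n
7 | 1
8 | 1
9 | 2
60 | 1

Derivation:
After GROUP BY (4 rows):
items.price | n
7 | 1
8 | 1
9 | 2
60 | 1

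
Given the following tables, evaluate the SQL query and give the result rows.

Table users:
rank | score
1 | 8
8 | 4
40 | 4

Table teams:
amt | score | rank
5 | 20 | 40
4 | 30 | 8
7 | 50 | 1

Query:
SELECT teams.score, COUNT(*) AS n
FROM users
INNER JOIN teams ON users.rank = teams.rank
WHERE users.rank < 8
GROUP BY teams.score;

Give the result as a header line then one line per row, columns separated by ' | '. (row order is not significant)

After JOIN teams (3 rows):
users.rank | users.score | teams.amt | teams.score | teams.rank
1 | 8 | 7 | 50 | 1
8 | 4 | 4 | 30 | 8
40 | 4 | 5 | 20 | 40
After WHERE (1 rows):
users.rank | users.score | teams.amt | teams.score | teams.rank
1 | 8 | 7 | 50 | 1
After GROUP BY (1 rows):
teams.score | n
50 | 1

== RESULT ==
teams.score | n
50 | 1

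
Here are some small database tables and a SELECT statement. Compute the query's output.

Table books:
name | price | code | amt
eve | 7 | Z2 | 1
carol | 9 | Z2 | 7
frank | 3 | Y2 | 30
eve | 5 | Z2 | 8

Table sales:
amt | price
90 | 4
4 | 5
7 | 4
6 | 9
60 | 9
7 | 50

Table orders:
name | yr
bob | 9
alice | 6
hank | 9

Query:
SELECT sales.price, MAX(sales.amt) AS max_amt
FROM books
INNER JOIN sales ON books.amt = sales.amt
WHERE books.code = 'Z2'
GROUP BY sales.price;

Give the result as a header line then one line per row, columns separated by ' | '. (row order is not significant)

== RESULT ==
sales.price | max_amt
4 | 7
50 | 7

Derivation:
After JOIN sales (2 rows):
books.name | books.price | books.code | books.amt | sales.amt | sales.price
carol | 9 | Z2 | 7 | 7 | 4
carol | 9 | Z2 | 7 | 7 | 50
After WHERE (2 rows):
books.name | books.price | books.code | books.amt | sales.amt | sales.price
carol | 9 | Z2 | 7 | 7 | 4
carol | 9 | Z2 | 7 | 7 | 50
After GROUP BY (2 rows):
sales.price | max_amt
4 | 7
50 | 7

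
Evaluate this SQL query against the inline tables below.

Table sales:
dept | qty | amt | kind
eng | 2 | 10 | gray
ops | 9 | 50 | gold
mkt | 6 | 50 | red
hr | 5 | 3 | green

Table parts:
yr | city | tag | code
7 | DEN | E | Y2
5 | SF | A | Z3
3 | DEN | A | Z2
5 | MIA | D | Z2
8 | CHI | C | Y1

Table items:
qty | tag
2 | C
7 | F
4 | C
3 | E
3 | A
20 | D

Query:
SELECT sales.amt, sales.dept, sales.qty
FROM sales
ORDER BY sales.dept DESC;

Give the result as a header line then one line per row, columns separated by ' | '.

After SELECT (4 rows):
sales.amt | sales.dept | sales.qty
10 | eng | 2
50 | ops | 9
50 | mkt | 6
3 | hr | 5
After ORDER BY (4 rows):
sales.amt | sales.dept | sales.qty
50 | ops | 9
50 | mkt | 6
3 | hr | 5
10 | eng | 2

== RESULT ==
sales.amt | sales.dept | sales.qty
50 | ops | 9
50 | mkt | 6
3 | hr | 5
10 | eng | 2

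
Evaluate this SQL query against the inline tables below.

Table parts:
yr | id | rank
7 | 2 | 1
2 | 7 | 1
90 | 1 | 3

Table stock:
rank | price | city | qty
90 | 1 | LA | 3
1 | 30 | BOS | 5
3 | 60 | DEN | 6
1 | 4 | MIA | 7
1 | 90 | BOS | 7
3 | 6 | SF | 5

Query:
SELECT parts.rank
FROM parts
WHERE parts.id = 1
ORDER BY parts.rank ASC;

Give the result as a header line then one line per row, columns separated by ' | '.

After WHERE (1 rows):
parts.yr | parts.id | parts.rank
90 | 1 | 3
After SELECT (1 rows):
parts.rank
3
After ORDER BY (1 rows):
parts.rank
3

== RESULT ==
parts.rank
3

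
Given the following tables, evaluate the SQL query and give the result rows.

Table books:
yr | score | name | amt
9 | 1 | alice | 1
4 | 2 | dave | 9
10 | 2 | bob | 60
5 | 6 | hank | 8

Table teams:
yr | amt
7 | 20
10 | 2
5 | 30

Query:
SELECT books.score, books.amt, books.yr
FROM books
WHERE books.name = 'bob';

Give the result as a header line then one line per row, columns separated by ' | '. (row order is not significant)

After WHERE (1 rows):
books.yr | books.score | books.name | books.amt
10 | 2 | bob | 60
After SELECT (1 rows):
books.score | books.amt | books.yr
2 | 60 | 10

== RESULT ==
books.score | books.amt | books.yr
2 | 60 | 10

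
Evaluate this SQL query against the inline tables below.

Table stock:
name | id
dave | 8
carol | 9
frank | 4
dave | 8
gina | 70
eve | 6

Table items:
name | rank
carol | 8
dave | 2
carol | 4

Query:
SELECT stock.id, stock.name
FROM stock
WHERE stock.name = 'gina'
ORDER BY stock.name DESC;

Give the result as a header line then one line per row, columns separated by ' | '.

After WHERE (1 rows):
stock.name | stock.id
gina | 70
After SELECT (1 rows):
stock.id | stock.name
70 | gina
After ORDER BY (1 rows):
stock.id | stock.name
70 | gina

== RESULT ==
stock.id | stock.name
70 | gina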